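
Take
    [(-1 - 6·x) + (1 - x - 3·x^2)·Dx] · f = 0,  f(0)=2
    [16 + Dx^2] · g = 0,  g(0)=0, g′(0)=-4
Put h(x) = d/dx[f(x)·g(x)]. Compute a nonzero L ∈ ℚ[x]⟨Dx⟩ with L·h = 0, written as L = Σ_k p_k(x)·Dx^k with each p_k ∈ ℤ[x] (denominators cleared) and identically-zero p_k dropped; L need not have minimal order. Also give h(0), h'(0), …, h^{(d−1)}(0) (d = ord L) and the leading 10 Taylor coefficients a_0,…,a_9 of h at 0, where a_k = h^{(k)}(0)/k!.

L = (-26 - 256·x - 640·x^2 + 768·x^3 + 1152·x^4) + (-7 - 26·x + 144·x^2 + 288·x^3)·Dx + (5 - 13·x - 31·x^2 + 48·x^3 + 72·x^4)·Dx^2  (order 2).
h: a_k = -8, -16, -32, -416/3, -1256/3, -5632/5, -136216/45, -2508992/315, -6504544/315, -29944784/567, …
ICs: h(0) = -8, h′(0) = -16.

f: a_k = 2, 2, 8, 14, 38, 80, 194, 434, 1016, 2318, …
g: a_k = 0, -4, 0, 32/3, 0, -128/15, 0, 1024/315, 0, -2048/2835, …
L₀ := L_f ⊗_s L_g (sym. prod.), ord ≤ 2.
h=h₀': d/dx-closure on L₀ ⇒ L.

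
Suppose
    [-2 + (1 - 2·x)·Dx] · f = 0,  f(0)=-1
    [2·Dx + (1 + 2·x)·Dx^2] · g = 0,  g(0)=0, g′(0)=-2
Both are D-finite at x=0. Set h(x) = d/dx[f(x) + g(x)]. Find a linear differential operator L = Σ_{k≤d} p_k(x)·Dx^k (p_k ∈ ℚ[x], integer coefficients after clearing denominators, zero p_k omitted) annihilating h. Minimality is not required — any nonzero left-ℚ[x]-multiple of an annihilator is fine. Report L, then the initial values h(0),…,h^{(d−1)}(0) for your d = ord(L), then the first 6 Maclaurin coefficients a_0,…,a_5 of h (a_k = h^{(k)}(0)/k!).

L = (40 + 16·x) + (8 + 64·x + 32·x^2)·Dx + (-3 - 2·x + 12·x^2 + 8·x^3)·Dx^2  (order 2).
h: a_k = -4, -4, -32, -48, -192, -320, …
ICs: h(0) = -4, h′(0) = -4.

f: a_k = -1, -2, -4, -8, -16, -32, …
g: a_k = 0, -2, 2, -8/3, 4, -32/5, …
L₀ := lclm(L_f,L_g); ord L₀ ≤ 1+2.
Derive L from L₀ (diff closure).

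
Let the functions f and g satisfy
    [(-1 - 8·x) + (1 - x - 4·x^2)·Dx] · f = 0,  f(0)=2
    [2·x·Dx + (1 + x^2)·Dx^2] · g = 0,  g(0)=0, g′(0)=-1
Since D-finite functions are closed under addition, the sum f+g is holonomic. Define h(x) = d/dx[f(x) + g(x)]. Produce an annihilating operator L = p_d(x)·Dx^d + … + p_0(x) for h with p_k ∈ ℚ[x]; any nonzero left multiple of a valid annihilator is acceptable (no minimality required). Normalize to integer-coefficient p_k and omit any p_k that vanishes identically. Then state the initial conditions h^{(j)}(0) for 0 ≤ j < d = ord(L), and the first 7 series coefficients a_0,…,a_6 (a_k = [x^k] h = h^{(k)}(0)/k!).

L = (-10 + 40·x + 478·x^2 + 864·x^3 + 2496·x^4 + 384·x^6) + (28 + 246·x + 316·x^2 + 1182·x^3 + 752·x^4 + 2048·x^5 + 48·x^6 + 384·x^7)·Dx + (-5 - 8·x - 32·x^2 + 104·x^3 + 197·x^4 + 128·x^5 + 288·x^6 + 16·x^7 + 64·x^8)·Dx^2  (order 2).
h: a_k = 1, 20, 55, 232, 649, 2172, 6175, …
ICs: h(0) = 1, h′(0) = 20.

f: a_k = 2, 2, 10, 18, 58, 130, 362, …
g: a_k = 0, -1, 0, 1/3, 0, -1/5, 0, …
Sum ⇒ L₀ = lclm(L_f,L_g) in ℚ(x)⟨Dx⟩.
h₀' ⇒ L via d/dx closure of L₀.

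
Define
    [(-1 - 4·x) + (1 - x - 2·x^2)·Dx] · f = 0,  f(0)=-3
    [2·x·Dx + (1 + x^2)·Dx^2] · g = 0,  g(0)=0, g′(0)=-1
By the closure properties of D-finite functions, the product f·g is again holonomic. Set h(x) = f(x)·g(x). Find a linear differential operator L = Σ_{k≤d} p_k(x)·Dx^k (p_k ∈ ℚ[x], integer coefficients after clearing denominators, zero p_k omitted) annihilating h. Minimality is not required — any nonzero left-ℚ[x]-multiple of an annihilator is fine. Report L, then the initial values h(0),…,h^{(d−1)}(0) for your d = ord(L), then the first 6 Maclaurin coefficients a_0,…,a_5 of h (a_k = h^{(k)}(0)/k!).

L = (4 + 2·x + 12·x^2) + (2 + 6·x + 4·x^2 + 12·x^3)·Dx + (-1 + x + x^2 + x^3 + 2·x^4)·Dx^2  (order 2).
h: a_k = 0, 3, 3, 8, 14, 153/5, …
ICs: h(0) = 0, h′(0) = 3.

f: a_k = -3, -3, -9, -15, -33, -63, …
g: a_k = 0, -1, 0, 1/3, 0, -1/5, …
h₀=f·g: eliminate ⇒ L₀, order ≤ 1·2.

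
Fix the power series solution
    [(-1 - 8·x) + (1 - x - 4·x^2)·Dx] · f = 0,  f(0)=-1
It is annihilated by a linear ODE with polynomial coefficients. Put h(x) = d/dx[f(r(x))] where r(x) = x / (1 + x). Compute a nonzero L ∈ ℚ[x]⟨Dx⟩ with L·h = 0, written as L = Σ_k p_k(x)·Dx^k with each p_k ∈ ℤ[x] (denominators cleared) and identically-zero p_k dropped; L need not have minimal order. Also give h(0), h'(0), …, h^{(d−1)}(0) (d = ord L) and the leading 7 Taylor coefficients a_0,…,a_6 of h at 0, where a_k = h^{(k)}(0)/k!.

L = (8 + 24·x + 120·x^2 + 72·x^3) + (-1 - 11·x - 15·x^2 + 31·x^3 + 36·x^4)·Dx  (order 1).
h: a_k = -1, -8, 0, -64, 80, -480, 1008, …
ICs: h(0) = -1.

f: a_k = -1, -1, -5, -9, -29, -65, -181, …
L₀ from L_f via x↦r, Dx↦r'^{-1}Dx.
Differentiate: ansatz ord ≤ ord L₀ ⇒ L.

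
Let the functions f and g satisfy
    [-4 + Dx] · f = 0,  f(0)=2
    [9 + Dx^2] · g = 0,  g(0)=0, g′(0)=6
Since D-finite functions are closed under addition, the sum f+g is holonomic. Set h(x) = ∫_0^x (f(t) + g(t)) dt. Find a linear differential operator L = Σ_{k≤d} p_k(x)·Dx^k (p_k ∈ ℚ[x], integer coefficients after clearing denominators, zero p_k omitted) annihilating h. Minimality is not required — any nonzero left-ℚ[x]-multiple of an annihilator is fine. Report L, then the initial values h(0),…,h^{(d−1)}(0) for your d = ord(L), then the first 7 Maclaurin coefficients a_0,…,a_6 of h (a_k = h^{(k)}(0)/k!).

f: a_k = 2, 8, 16, 64/3, 64/3, 256/15, 512/45, …
g: a_k = 0, 6, 0, -9, 0, 81/20, 0, …
Sum ⇒ L₀ = lclm(L_f,L_g) in ℚ(x)⟨Dx⟩.
∫: right-multiply L₀ by Dx.
L = -36·Dx + 9·Dx^2 - 4·Dx^3 + Dx^4  (order 4).
h: a_k = 0, 2, 7, 16/3, 37/12, 64/15, 1267/360, …
ICs: h(0) = 0, h′(0) = 2, h′′(0) = 14, h′′′(0) = 32.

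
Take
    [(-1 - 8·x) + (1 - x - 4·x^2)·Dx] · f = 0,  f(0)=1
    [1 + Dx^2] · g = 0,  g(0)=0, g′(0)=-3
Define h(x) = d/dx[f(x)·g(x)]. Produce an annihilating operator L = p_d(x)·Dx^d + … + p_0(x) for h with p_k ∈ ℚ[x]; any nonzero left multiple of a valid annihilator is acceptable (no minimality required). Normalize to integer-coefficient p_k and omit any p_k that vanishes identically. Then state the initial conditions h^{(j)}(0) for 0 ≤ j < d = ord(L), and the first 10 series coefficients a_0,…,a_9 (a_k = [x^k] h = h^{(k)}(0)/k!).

f: a_k = 1, 1, 5, 9, 29, 65, 181, 441, 1165, 2929, …
g: a_k = 0, -3, 0, 1/2, 0, -1/40, 0, 1/1680, 0, -1/120960, …
h₀=f·g: eliminate ⇒ L₀, order ≤ 1·2.
Differentiate: ansatz ord ≤ ord L₀ ⇒ L.
L = (159 - 2·x - 7·x^2 + 8·x^3 + 16·x^4) + (22 + 178·x + 24·x^2 + 64·x^3)·Dx + (-7 + 6·x + 25·x^2 + 8·x^3 + 16·x^4)·Dx^2  (order 2).
h: a_k = -3, -6, -87/2, -106, -3381/8, -22863/20, -888089/240, -2168417/210, -411895657/13440, -1036399753/12096, …
ICs: h(0) = -3, h′(0) = -6.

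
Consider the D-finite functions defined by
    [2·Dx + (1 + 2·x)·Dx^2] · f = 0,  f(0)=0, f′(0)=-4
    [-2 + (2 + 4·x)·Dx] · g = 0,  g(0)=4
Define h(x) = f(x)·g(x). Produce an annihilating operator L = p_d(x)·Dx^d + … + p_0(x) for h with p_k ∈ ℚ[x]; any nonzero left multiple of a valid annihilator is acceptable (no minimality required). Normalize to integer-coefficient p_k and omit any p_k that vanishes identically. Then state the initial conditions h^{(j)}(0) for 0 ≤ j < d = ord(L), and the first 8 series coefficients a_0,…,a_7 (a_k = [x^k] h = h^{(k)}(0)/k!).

f: a_k = 0, -4, 4, -16/3, 8, -64/5, 64/3, -256/7, …
g: a_k = 4, 4, -2, 2, -5/2, 7/2, -21/4, 33/4, …
f·g: L₀ = L_f ⊗_s L_g, ord ≤ 2·1.
L = 1 + (1 + 4·x + 4·x^2)·Dx^2  (order 2).
h: a_k = 0, -16, 0, 8/3, -16/3, 142/15, -248/15, 3043/105, …
ICs: h(0) = 0, h′(0) = -16.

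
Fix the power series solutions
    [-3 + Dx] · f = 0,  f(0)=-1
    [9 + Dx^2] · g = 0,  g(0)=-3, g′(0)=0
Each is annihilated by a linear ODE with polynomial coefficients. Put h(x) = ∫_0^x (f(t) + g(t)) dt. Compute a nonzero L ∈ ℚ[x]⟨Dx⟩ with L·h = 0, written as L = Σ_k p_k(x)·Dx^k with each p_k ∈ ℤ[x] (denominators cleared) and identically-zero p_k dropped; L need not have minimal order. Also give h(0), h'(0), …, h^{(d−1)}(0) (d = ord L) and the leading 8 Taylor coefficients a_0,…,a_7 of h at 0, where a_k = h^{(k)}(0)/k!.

f: a_k = -1, -3, -9/2, -9/2, -27/8, -81/40, -81/80, -243/560, …
g: a_k = -3, 0, 27/2, 0, -81/8, 0, 243/80, 0, …
Weyl lclm of L_f,L_g ⇒ L₀ (ord ≤ 3).
∫: right-multiply L₀ by Dx.
L = -27·Dx + 9·Dx^2 - 3·Dx^3 + Dx^4  (order 4).
h: a_k = 0, -4, -3/2, 3, -9/8, -27/10, -27/80, 81/280, …
ICs: h(0) = 0, h′(0) = -4, h′′(0) = -3, h′′′(0) = 18.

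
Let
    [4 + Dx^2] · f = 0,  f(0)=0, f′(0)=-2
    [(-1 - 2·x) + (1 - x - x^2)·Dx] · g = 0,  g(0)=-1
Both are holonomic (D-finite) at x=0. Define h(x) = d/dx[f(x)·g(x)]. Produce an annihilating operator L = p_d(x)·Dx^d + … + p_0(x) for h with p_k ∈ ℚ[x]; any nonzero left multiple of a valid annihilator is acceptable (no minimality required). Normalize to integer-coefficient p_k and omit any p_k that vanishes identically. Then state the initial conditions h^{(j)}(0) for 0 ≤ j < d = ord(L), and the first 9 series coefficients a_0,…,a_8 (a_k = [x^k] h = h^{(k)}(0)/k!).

L = (-6 - 16·x - 8·x^2 + 16·x^3 + 8·x^4) + (-1 + 2·x + 12·x^2 + 8·x^3)·Dx + (1 - 3·x - x^2 + 4·x^3 + 2·x^4)·Dx^2  (order 2).
h: a_k = 2, 4, 8, 56/3, 38, 368/5, 1250/9, 80912/315, 4208/9, …
ICs: h(0) = 2, h′(0) = 4.

f: a_k = 0, -2, 0, 4/3, 0, -4/15, 0, 8/315, 0, …
g: a_k = -1, -1, -2, -3, -5, -8, -13, -21, -34, …
Sym-product of L_f,L_g gives L₀ (≤ ord 2).
h=h₀': d/dx-closure on L₀ ⇒ L.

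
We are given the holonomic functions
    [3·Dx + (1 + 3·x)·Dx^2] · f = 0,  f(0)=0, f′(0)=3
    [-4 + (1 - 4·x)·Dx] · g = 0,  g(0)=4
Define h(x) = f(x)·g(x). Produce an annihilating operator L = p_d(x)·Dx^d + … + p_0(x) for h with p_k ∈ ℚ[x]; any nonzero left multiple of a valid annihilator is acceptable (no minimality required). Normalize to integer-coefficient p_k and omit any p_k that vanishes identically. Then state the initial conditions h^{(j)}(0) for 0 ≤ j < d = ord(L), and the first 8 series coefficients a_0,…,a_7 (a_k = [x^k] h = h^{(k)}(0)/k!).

f: a_k = 0, 3, -9/2, 9, -81/4, 243/5, -243/2, 2187/7, …
g: a_k = 4, 16, 64, 256, 1024, 4096, 16384, 65536, …
Sym-product of L_f,L_g gives L₀ (≤ ord 2).
L = 12 + (5 + 36·x)·Dx + (-1 + x + 12·x^2)·Dx^2  (order 2).
h: a_k = 0, 12, 30, 156, 543, 11832/5, 44898/5, 1300884/35, …
ICs: h(0) = 0, h′(0) = 12.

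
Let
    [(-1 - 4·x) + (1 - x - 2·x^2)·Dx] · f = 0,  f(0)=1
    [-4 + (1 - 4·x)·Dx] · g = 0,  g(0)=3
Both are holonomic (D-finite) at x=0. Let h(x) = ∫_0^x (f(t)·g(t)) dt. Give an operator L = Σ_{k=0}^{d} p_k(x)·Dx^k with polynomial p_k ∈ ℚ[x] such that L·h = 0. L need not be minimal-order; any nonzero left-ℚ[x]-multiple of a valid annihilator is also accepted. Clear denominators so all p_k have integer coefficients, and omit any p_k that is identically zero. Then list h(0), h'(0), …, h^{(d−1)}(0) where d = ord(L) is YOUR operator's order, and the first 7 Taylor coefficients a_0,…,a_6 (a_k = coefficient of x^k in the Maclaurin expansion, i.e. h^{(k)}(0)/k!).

f: a_k = 1, 1, 3, 5, 11, 21, 43, …
g: a_k = 3, 12, 48, 192, 768, 3072, 12288, …
Sym-product of L_f,L_g gives L₀ (≤ ord 1).
h=∫₀ˣh₀: take L = L₀·Dx.
L = (-5 + 4·x + 24·x^2)·Dx + (1 - 5·x + 2·x^2 + 8·x^3)·Dx^2  (order 2).
h: a_k = 0, 3, 15/2, 23, 291/4, 1197/5, 1617/2, …
ICs: h(0) = 0, h′(0) = 3.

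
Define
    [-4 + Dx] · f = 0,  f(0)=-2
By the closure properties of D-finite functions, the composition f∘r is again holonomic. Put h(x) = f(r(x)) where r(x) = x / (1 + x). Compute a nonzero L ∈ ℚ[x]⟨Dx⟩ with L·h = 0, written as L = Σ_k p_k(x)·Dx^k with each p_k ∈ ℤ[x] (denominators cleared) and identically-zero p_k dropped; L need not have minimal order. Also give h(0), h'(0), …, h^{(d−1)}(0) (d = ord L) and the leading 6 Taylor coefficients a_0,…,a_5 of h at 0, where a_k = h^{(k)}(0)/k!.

L = -4 + (1 + 2·x + x^2)·Dx  (order 1).
h: a_k = -2, -8, -8, 8/3, 8/3, -56/15, …
ICs: h(0) = -2.

f: a_k = -2, -8, -16, -64/3, -64/3, -256/15, …
L₀ from L_f via x↦r, Dx↦r'^{-1}Dx.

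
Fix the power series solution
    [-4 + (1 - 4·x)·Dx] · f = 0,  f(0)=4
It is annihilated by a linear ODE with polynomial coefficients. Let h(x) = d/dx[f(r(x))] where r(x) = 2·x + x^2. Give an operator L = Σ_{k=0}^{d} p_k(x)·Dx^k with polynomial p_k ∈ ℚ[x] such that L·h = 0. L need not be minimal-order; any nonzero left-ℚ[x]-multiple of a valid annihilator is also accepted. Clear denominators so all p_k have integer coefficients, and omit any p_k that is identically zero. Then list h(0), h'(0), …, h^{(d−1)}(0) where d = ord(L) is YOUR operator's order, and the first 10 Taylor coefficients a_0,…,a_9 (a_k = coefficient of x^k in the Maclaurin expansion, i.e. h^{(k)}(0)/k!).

f: a_k = 4, 16, 64, 256, 1024, 4096, 16384, 65536, 262144, 1048576, …
Substitute x→r, Dx→(1/r')Dx; clear ⇒ L₀.
h₀' ⇒ L via d/dx closure of L₀.
L = (17 + 24·x + 12·x^2) + (-1 + 7·x + 12·x^2 + 4·x^3)·Dx  (order 1).
h: a_k = 32, 544, 6912, 78080, 826880, 8406528, 83091456, 804528128, 7668080640, 72183357440, …
ICs: h(0) = 32.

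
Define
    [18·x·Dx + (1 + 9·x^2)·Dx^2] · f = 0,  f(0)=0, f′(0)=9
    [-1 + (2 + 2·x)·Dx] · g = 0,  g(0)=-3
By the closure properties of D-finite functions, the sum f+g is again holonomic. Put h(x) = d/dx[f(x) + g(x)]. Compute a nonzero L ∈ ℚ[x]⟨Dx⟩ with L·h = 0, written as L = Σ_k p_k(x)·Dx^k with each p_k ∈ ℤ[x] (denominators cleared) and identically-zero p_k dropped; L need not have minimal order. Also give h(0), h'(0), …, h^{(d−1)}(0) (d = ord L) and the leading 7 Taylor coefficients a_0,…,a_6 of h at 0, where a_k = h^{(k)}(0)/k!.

L = (-36 - 90·x + 972·x^2 + 486·x^3) + (-75 - 144·x + 1818·x^2 + 3888·x^3 + 1701·x^4)·Dx + (-2 + 70·x + 108·x^2 + 684·x^3 + 1134·x^4 + 486·x^5)·Dx^2  (order 2).
h: a_k = 15/2, 3/4, -1305/16, 15/32, 186519/256, 189/512, -13437621/2048, …
ICs: h(0) = 15/2, h′(0) = 3/4.

f: a_k = 0, 9, 0, -27, 0, 729/5, 0, …
g: a_k = -3, -3/2, 3/8, -3/16, 15/128, -21/256, 63/1024, …
h₀=f+g: left-lcm gives L₀, ord ≤ 3.
h₀' ⇒ L via d/dx closure of L₀.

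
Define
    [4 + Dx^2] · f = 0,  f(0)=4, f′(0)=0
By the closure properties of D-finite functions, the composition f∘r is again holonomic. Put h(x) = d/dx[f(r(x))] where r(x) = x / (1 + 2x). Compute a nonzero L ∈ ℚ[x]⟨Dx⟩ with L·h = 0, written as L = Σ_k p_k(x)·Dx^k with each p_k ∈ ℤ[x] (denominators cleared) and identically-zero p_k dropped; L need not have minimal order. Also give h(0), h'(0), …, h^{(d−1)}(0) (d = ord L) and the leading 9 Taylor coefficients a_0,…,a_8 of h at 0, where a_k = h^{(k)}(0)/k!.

L = (28 + 96·x + 96·x^2) + (12 + 72·x + 144·x^2 + 96·x^3)·Dx + (1 + 8·x + 24·x^2 + 32·x^3 + 16·x^4)·Dx^2  (order 2).
h: a_k = 0, -16, 96, -1120/3, 3520/3, -48032/15, 38976/5, -1068736/63, 1125248/35, …
ICs: h(0) = 0, h′(0) = -16.

f: a_k = 4, 0, -8, 0, 8/3, 0, -16/45, 0, 8/315, …
Substitute x→r, Dx→(1/r')Dx; clear ⇒ L₀.
h₀' ⇒ L via d/dx closure of L₀.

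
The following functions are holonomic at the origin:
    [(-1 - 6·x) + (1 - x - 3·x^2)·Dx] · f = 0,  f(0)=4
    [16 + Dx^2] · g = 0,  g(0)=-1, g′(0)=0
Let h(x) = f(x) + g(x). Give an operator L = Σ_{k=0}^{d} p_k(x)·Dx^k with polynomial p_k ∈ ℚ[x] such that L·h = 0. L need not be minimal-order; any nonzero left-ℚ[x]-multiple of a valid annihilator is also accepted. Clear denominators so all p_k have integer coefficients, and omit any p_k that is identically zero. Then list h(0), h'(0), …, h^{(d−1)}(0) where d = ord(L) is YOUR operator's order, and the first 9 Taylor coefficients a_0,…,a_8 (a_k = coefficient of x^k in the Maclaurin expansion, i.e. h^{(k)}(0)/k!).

L = (464 + 2816·x + 416·x^2 + 2112·x^3 + 5760·x^4 + 6912·x^5) + (-192 + 304·x + 672·x^2 - 1312·x^3 - 1008·x^4 + 3456·x^5 + 3456·x^6)·Dx + (29 + 176·x + 26·x^2 + 132·x^3 + 360·x^4 + 432·x^5)·Dx^2 + (-12 + 19·x + 42·x^2 - 82·x^3 - 63·x^4 + 216·x^5 + 216·x^6)·Dx^3  (order 3).
h: a_k = 3, 4, 24, 28, 196/3, 160, 17716/45, 868, 639568/315, …
ICs: h(0) = 3, h′(0) = 4, h′′(0) = 48.

f: a_k = 4, 4, 16, 28, 76, 160, 388, 868, 2032, …
g: a_k = -1, 0, 8, 0, -32/3, 0, 256/45, 0, -512/315, …
h₀=f+g: left-lcm gives L₀, ord ≤ 3.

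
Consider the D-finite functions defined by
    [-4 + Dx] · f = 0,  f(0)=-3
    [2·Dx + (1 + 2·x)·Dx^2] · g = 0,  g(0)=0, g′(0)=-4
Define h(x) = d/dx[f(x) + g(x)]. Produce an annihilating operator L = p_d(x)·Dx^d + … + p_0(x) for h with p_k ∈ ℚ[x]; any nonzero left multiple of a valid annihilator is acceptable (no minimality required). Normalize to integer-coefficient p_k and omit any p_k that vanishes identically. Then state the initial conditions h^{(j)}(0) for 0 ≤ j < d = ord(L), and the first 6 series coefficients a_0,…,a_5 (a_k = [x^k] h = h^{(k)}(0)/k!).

f: a_k = -3, -12, -24, -32, -32, -128/5, …
g: a_k = 0, -4, 4, -16/3, 8, -64/5, …
Weyl lclm of L_f,L_g ⇒ L₀ (ord ≤ 3).
Derive L from L₀ (diff closure).
L = (-32 - 32·x) + (-4 - 32·x - 32·x^2)·Dx + (3 + 10·x + 8·x^2)·Dx^2  (order 2).
h: a_k = -16, -40, -112, -96, -192, 128/5, …
ICs: h(0) = -16, h′(0) = -40.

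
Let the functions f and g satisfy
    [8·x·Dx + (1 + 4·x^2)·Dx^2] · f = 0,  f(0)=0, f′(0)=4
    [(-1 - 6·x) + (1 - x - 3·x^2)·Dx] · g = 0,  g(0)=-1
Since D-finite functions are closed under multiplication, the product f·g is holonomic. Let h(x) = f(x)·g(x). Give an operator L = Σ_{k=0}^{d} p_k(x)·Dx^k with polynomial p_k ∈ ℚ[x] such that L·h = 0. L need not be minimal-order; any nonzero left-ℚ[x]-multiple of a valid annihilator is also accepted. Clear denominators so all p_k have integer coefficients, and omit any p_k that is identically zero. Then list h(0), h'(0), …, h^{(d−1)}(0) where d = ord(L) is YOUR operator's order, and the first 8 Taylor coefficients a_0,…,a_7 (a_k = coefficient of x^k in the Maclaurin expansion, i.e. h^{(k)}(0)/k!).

L = (6 + 8·x + 72·x^2) + (2 + 4·x + 16·x^2 + 72·x^3)·Dx + (-1 + x - x^2 + 4·x^3 + 12·x^4)·Dx^2  (order 2).
h: a_k = 0, -4, -4, -32/3, -68/3, -1012/15, -2032/15, -31636/105, …
ICs: h(0) = 0, h′(0) = -4.

f: a_k = 0, 4, 0, -16/3, 0, 64/5, 0, -256/7, …
g: a_k = -1, -1, -4, -7, -19, -40, -97, -217, …
h₀=f·g: eliminate ⇒ L₀, order ≤ 2·1.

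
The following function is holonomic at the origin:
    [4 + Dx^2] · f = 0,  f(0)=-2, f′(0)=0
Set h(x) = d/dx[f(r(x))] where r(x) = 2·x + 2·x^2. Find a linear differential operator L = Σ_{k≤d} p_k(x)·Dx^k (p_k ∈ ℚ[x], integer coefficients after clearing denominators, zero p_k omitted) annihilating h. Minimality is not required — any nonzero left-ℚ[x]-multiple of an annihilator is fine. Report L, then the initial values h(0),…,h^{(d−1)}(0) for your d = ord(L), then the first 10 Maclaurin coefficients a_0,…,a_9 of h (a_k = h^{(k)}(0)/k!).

L = (28 + 128·x + 384·x^2 + 512·x^3 + 256·x^4) + (-6 - 12·x)·Dx + (1 + 4·x + 4·x^2)·Dx^2  (order 2).
h: a_k = 0, 32, 96, -64/3, -1280/3, -10496/15, -1792/15, 368128/315, 63488/35, 2274304/2835, …
ICs: h(0) = 0, h′(0) = 32.

f: a_k = -2, 0, 4, 0, -4/3, 0, 8/45, 0, -4/315, 0, …
h₀=f(r): pull back L_f along r ⇒ L₀.
Derive L from L₀ (diff closure).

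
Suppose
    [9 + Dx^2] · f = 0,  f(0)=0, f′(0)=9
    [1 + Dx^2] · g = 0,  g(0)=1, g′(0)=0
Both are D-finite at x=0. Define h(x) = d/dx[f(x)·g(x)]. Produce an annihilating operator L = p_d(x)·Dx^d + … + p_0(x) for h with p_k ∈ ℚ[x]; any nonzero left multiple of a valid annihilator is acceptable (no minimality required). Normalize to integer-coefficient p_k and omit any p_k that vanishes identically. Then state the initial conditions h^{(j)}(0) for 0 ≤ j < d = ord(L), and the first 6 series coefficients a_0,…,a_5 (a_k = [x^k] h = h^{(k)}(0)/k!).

f: a_k = 0, 9, 0, -27/2, 0, 243/40, …
g: a_k = 1, 0, -1/2, 0, 1/24, 0, …
f·g: L₀ = L_f ⊗_s L_g, ord ≤ 2·2.
h₀' ⇒ L via d/dx closure of L₀.
L = 64 + 20·Dx^2 + Dx^4  (order 4).
h: a_k = 9, 0, -54, 0, 66, 0, …
ICs: h(0) = 9, h′(0) = 0, h′′(0) = -108, h′′′(0) = 0.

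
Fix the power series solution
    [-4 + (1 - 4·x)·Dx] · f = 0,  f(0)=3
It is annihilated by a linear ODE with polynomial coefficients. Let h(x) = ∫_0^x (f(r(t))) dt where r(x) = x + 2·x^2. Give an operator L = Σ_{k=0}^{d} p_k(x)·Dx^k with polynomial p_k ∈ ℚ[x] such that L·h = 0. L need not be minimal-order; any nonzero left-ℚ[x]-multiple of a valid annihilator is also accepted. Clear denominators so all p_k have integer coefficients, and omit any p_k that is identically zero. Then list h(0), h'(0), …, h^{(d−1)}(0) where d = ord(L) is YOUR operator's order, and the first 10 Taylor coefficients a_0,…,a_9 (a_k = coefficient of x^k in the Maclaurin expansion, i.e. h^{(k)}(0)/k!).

f: a_k = 3, 12, 48, 192, 768, 3072, 12288, 49152, 196608, 786432, …
L₀ from L_f via x↦r, Dx↦r'^{-1}Dx.
Integrate: L := L₀·Dx.
L = (4 + 16·x)·Dx + (-1 + 4·x + 8·x^2)·Dx^2  (order 2).
h: a_k = 0, 3, 6, 24, 96, 2112/5, 1920, 62976/7, 43008, 208896, …
ICs: h(0) = 0, h′(0) = 3.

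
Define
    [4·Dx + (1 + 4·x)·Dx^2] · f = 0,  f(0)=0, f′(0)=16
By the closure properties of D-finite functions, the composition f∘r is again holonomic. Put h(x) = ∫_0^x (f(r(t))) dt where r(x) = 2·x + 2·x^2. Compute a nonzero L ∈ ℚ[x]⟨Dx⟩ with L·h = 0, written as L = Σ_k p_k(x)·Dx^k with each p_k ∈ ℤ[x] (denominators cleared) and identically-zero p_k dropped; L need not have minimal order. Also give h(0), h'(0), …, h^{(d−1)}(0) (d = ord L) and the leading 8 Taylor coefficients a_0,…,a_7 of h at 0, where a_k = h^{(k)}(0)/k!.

L = (6 + 16·x + 16·x^2)·Dx^2 + (1 + 10·x + 24·x^2 + 16·x^3)·Dx^3  (order 3).
h: a_k = 0, 0, 16, -32, 320/3, -2176/5, 29696/15, -67584/7, …
ICs: h(0) = 0, h′(0) = 0, h′′(0) = 32.

f: a_k = 0, 16, -32, 256/3, -256, 4096/5, -8192/3, 65536/7, …
h₀=f(r): pull back L_f along r ⇒ L₀.
h=∫₀ˣh₀: take L = L₀·Dx.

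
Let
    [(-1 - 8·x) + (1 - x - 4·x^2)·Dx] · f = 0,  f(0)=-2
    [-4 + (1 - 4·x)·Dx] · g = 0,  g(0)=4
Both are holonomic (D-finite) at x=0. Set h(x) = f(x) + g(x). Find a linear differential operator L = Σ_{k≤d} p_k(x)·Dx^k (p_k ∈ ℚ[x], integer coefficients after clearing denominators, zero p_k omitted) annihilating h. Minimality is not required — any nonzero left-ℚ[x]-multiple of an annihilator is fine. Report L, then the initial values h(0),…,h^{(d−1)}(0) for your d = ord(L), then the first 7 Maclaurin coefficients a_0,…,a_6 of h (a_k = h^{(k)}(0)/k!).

L = (8 - 288·x + 384·x^2 - 512·x^3) + (22 - 8·x - 288·x^2 + 640·x^3 - 1024·x^4)·Dx + (-3 + 23·x - 56·x^2 + 32·x^3 + 128·x^4 - 256·x^5)·Dx^2  (order 2).
h: a_k = 2, 14, 54, 238, 966, 3966, 16022, …
ICs: h(0) = 2, h′(0) = 14.

f: a_k = -2, -2, -10, -18, -58, -130, -362, …
g: a_k = 4, 16, 64, 256, 1024, 4096, 16384, …
Sum ⇒ L₀ = lclm(L_f,L_g) in ℚ(x)⟨Dx⟩.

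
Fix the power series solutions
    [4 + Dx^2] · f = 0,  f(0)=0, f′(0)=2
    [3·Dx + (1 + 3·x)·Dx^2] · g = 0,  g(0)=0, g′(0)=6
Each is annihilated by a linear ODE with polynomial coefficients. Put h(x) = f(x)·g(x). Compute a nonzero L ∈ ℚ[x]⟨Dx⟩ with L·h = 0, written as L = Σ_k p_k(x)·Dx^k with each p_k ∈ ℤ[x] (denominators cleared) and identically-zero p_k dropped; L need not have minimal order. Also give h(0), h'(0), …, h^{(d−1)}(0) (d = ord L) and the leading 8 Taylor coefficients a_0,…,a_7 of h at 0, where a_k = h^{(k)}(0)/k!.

L = (-1112 - 1248·x + 7344·x^2 + 27648·x^3 + 20736·x^4) + (-48 + 2160·x + 10368·x^2 + 10368·x^3)·Dx + (-250 + 240·x + 4968·x^2 + 13824·x^3 + 10368·x^4)·Dx^2 + (-12 + 540·x + 2592·x^2 + 2592·x^3)·Dx^3 + (7 + 138·x + 783·x^2 + 1728·x^3 + 1296·x^4)·Dx^4  (order 4).
h: a_k = 0, 0, 12, -18, 28, -69, 172, -2172/5, …
ICs: h(0) = 0, h′(0) = 0, h′′(0) = 24, h′′′(0) = -108.

f: a_k = 0, 2, 0, -4/3, 0, 4/15, 0, -8/315, …
g: a_k = 0, 6, -9, 18, -81/2, 486/5, -243, 4374/7, …
L₀ := L_f ⊗_s L_g (sym. prod.), ord ≤ 4.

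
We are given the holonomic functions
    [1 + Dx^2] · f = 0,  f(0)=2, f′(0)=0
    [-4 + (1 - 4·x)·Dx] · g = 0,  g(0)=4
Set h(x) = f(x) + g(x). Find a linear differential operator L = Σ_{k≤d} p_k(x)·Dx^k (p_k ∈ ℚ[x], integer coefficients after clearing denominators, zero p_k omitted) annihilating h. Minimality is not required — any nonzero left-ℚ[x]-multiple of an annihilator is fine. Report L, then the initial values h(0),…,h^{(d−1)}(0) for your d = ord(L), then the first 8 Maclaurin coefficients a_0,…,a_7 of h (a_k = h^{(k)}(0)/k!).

L = (-388 + 32·x - 64·x^2) + (33 - 140·x + 48·x^2 - 64·x^3)·Dx + (-388 + 32·x - 64·x^2)·Dx^2 + (33 - 140·x + 48·x^2 - 64·x^3)·Dx^3  (order 3).
h: a_k = 6, 16, 63, 256, 12289/12, 4096, 5898239/360, 65536, …
ICs: h(0) = 6, h′(0) = 16, h′′(0) = 126.

f: a_k = 2, 0, -1, 0, 1/12, 0, -1/360, 0, …
g: a_k = 4, 16, 64, 256, 1024, 4096, 16384, 65536, …
Sum ⇒ L₀ = lclm(L_f,L_g) in ℚ(x)⟨Dx⟩.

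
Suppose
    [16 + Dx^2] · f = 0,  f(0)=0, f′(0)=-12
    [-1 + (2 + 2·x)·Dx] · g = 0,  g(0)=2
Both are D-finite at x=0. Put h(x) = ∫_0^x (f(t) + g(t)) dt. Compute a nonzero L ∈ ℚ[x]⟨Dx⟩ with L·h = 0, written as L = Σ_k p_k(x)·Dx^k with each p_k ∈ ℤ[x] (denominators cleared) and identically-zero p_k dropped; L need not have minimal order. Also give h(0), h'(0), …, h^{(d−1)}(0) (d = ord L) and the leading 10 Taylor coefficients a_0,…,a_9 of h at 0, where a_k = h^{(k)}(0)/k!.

f: a_k = 0, -12, 0, 32, 0, -128/5, 0, 1024/105, 0, -2048/945, …
g: a_k = 2, 1, -1/4, 1/8, -5/64, 7/128, -21/512, 33/1024, -429/16384, 715/32768, …
Sum ⇒ L₀ = lclm(L_f,L_g) in ℚ(x)⟨Dx⟩.
Integrate: L := L₀·Dx.
L = (-1072 - 2048·x - 1024·x^2)·Dx + (2016 + 6112·x + 6144·x^2 + 2048·x^3)·Dx^2 + (-67 - 128·x - 64·x^2)·Dx^3 + (126 + 382·x + 384·x^2 + 128·x^3)·Dx^4  (order 4).
h: a_k = 0, 2, -11/2, -1/12, 257/32, -1/64, -16349/3840, -3/512, 1052041/860160, -143/49152, …
ICs: h(0) = 0, h′(0) = 2, h′′(0) = -11, h′′′(0) = -1/2.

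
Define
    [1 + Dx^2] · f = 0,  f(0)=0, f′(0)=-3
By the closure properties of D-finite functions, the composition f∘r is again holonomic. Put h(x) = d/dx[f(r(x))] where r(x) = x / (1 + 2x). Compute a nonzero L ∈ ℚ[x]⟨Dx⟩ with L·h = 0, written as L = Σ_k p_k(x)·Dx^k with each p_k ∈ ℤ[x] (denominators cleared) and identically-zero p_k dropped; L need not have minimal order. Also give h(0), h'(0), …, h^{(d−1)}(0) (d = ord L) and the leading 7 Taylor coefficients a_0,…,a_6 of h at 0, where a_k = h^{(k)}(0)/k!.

f: a_k = 0, -3, 0, 1/2, 0, -1/40, 0, …
Change of var in L_f (x↦r) gives L₀.
Differentiate: ansatz ord ≤ ord L₀ ⇒ L.
L = (25 + 96·x + 96·x^2) + (12 + 72·x + 144·x^2 + 96·x^3)·Dx + (1 + 8·x + 24·x^2 + 32·x^3 + 16·x^4)·Dx^2  (order 2).
h: a_k = -3, 12, -69/2, 84, -1441/8, 675/2, -123479/240, …
ICs: h(0) = -3, h′(0) = 12.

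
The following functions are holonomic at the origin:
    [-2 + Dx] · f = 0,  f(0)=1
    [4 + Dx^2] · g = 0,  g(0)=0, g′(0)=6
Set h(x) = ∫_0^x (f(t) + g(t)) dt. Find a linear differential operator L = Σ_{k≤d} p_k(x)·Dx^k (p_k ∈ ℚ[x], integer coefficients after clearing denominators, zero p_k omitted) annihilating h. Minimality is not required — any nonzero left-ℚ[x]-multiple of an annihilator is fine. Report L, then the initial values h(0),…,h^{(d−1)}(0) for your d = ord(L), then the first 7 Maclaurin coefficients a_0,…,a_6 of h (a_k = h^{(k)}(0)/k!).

f: a_k = 1, 2, 2, 4/3, 2/3, 4/15, 4/45, …
g: a_k = 0, 6, 0, -4, 0, 4/5, 0, …
f+g: L₀ = lclm(L_f,L_g), ord ≤ 1+2.
Integrate: L := L₀·Dx.
L = -8·Dx + 4·Dx^2 - 2·Dx^3 + Dx^4  (order 4).
h: a_k = 0, 1, 4, 2/3, -2/3, 2/15, 8/45, …
ICs: h(0) = 0, h′(0) = 1, h′′(0) = 8, h′′′(0) = 4.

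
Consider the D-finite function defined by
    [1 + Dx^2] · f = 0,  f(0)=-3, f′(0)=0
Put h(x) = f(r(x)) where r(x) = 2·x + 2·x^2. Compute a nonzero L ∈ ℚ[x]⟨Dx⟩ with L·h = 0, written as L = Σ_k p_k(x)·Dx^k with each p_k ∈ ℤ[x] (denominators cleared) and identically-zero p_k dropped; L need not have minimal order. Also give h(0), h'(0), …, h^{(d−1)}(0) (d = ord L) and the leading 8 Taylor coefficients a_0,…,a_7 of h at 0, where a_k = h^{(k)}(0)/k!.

f: a_k = -3, 0, 3/2, 0, -1/8, 0, 1/240, 0, …
L₀ from L_f via x↦r, Dx↦r'^{-1}Dx.
L = (4 + 24·x + 48·x^2 + 32·x^3) - 2·Dx + (1 + 2·x)·Dx^2  (order 2).
h: a_k = -3, 0, 6, 12, 4, -8, -176/15, -32/5, …
ICs: h(0) = -3, h′(0) = 0.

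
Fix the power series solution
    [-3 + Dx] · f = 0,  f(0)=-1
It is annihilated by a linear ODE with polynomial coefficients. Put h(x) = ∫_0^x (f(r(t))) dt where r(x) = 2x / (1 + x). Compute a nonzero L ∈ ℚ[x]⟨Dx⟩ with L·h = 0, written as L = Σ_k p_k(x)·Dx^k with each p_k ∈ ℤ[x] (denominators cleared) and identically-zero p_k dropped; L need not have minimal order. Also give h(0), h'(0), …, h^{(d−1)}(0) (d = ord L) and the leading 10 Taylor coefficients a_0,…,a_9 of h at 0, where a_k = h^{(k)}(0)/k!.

f: a_k = -1, -3, -9/2, -9/2, -27/8, -81/40, -81/80, -243/560, -729/4480, -243/4480, …
f∘r: x↦r, Dx↦Dx/r' in L_f ⇒ L₀.
h=∫h₀ ⇒ L = L₀·Dx.
L = -6·Dx + (1 + 2·x + x^2)·Dx^2  (order 2).
h: a_k = 0, -1, -3, -4, -3/2, 6/5, 1/5, -24/35, 57/140, 4/105, …
ICs: h(0) = 0, h′(0) = -1.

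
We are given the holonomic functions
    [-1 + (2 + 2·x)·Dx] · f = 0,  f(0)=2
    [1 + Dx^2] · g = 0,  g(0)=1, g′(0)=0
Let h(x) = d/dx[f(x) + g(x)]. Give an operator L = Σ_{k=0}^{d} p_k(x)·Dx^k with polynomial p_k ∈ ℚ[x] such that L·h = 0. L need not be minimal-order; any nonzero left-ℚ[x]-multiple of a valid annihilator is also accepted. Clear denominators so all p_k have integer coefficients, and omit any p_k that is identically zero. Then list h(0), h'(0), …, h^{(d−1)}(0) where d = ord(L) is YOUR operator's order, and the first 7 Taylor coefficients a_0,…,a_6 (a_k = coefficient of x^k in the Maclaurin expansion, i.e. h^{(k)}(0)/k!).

f: a_k = 2, 1, -1/4, 1/8, -5/64, 7/128, -21/512, …
g: a_k = 1, 0, -1/2, 0, 1/24, 0, -1/720, …
h₀=f+g: left-lcm gives L₀, ord ≤ 3.
Derive L from L₀ (diff closure).
L = (-19 - 8·x - 4·x^2) + (-14 - 30·x - 24·x^2 - 8·x^3)·Dx + (-19 - 8·x - 4·x^2)·Dx^2 + (-14 - 30·x - 24·x^2 - 8·x^3)·Dx^3  (order 3).
h: a_k = 1, -3/2, 3/8, -7/48, 35/128, -977/3840, 231/1024, …
ICs: h(0) = 1, h′(0) = -3/2, h′′(0) = 3/4.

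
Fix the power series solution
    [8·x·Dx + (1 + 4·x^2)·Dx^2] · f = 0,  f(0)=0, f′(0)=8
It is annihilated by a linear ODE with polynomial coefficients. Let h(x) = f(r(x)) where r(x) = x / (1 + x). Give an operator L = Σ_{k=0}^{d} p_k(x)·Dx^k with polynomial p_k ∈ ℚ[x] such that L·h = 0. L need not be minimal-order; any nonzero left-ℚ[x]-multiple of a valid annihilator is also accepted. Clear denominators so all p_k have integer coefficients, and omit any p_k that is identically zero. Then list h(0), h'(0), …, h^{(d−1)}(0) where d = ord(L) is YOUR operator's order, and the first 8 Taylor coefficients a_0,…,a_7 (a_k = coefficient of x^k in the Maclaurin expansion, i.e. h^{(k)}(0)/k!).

f: a_k = 0, 8, 0, -32/3, 0, 128/5, 0, -512/7, …
Change of var in L_f (x↦r) gives L₀.
L = (2 + 10·x)·Dx + (1 + 2·x + 5·x^2)·Dx^2  (order 2).
h: a_k = 0, 8, -8, -8/3, 24, -152/5, -88/3, 1112/7, …
ICs: h(0) = 0, h′(0) = 8.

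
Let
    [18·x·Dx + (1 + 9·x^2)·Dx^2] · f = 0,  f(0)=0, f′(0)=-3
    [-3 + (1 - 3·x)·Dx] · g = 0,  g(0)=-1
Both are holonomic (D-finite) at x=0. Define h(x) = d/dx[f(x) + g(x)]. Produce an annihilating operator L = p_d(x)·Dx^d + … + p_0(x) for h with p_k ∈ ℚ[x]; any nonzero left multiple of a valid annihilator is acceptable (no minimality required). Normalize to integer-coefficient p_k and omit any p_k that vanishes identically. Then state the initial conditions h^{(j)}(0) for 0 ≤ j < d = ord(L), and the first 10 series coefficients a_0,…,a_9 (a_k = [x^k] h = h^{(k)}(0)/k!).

f: a_k = 0, -3, 0, 9, 0, -243/5, 0, 2187/7, 0, -2187, …
g: a_k = -1, -3, -9, -27, -81, -243, -729, -2187, -6561, -19683, …
h₀=f+g: left-lcm gives L₀, ord ≤ 3.
Differentiate: ansatz ord ≤ ord L₀ ⇒ L.
L = (18 - 216·x - 486·x^2) + (-12 + 18·x - 108·x^2 - 486·x^3)·Dx + (1 - 81·x^4)·Dx^2  (order 2).
h: a_k = -6, -18, -54, -324, -1458, -4374, -13122, -52488, -196830, -590490, …
ICs: h(0) = -6, h′(0) = -18.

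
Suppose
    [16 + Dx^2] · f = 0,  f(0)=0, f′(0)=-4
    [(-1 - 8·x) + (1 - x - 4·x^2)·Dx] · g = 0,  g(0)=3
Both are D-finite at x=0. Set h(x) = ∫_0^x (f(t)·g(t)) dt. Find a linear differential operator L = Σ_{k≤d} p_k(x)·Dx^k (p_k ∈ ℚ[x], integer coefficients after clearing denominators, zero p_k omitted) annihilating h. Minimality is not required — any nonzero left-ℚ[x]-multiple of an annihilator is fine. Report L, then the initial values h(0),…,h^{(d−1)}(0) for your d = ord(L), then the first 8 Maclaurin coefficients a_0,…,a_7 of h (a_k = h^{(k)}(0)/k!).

f: a_k = 0, -4, 0, 32/3, 0, -128/15, 0, 1024/315, …
g: a_k = 3, 3, 15, 27, 87, 195, 543, 1323, …
L₀ := L_f ⊗_s L_g (sym. prod.), ord ≤ 2.
h=∫₀ˣh₀: take L = L₀·Dx.
L = (-8 + 16·x + 64·x^2)·Dx + (2 + 16·x)·Dx^2 + (-1 + x + 4·x^2)·Dx^3  (order 3).
h: a_k = 0, 0, -6, -4, -7, -76/5, -178/5, -2588/35, …
ICs: h(0) = 0, h′(0) = 0, h′′(0) = -12.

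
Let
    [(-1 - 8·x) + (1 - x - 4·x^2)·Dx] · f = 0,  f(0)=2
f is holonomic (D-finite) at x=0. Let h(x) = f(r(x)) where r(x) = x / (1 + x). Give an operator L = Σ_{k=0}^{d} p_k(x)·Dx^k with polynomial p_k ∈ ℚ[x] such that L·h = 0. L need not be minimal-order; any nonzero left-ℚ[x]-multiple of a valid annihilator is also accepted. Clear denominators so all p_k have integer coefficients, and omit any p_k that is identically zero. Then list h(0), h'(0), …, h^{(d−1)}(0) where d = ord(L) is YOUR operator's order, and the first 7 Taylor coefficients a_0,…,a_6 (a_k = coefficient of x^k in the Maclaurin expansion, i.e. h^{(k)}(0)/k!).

L = (1 + 9·x) + (-1 - 2·x + 3·x^2 + 4·x^3)·Dx  (order 1).
h: a_k = 2, 2, 8, 0, 32, -32, 160, …
ICs: h(0) = 2.

f: a_k = 2, 2, 10, 18, 58, 130, 362, …
h₀=f(r): pull back L_f along r ⇒ L₀.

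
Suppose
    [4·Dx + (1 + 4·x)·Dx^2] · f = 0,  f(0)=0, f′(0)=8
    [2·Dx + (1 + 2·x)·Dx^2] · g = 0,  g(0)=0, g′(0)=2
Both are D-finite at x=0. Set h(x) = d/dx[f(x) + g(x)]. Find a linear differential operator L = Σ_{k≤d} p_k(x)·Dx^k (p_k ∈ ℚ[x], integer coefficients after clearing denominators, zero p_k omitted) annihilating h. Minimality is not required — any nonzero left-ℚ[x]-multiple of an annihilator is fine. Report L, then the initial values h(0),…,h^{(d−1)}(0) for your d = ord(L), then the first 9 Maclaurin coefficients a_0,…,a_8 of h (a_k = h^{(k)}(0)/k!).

L = 16 + (12 + 32·x)·Dx + (1 + 6·x + 8·x^2)·Dx^2  (order 2).
h: a_k = 10, -36, 136, -528, 2080, -8256, 32896, -131328, 524800, …
ICs: h(0) = 10, h′(0) = -36.

f: a_k = 0, 8, -16, 128/3, -128, 2048/5, -4096/3, 32768/7, -16384, …
g: a_k = 0, 2, -2, 8/3, -4, 32/5, -32/3, 128/7, -32, …
Sum ⇒ L₀ = lclm(L_f,L_g) in ℚ(x)⟨Dx⟩.
Derive L from L₀ (diff closure).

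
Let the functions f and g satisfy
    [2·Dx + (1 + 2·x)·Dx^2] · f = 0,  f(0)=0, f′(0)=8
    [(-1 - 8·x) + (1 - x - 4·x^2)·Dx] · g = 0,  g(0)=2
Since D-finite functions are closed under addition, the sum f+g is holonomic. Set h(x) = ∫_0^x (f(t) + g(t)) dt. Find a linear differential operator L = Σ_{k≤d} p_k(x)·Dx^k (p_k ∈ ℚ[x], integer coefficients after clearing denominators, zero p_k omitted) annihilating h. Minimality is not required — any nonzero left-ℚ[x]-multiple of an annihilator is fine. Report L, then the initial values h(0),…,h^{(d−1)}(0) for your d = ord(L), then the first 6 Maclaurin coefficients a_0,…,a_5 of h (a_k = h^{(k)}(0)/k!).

f: a_k = 0, 8, -8, 32/3, -16, 128/5, …
g: a_k = 2, 2, 10, 18, 58, 130, …
Sum ⇒ L₀ = lclm(L_f,L_g) in ℚ(x)⟨Dx⟩.
h=∫h₀ ⇒ L = L₀·Dx.
L = (-94 - 644·x - 1664·x^2 - 1920·x^3 - 1536·x^4)·Dx^2 + (-23 - 324·x - 1448·x^2 - 3072·x^3 - 3904·x^4 - 2560·x^5)·Dx^3 + (6 + 35·x + 53·x^2 - 98·x^3 - 528·x^4 - 864·x^5 - 512·x^6)·Dx^4  (order 4).
h: a_k = 0, 2, 5, 2/3, 43/6, 42/5, …
ICs: h(0) = 0, h′(0) = 2, h′′(0) = 10, h′′′(0) = 4.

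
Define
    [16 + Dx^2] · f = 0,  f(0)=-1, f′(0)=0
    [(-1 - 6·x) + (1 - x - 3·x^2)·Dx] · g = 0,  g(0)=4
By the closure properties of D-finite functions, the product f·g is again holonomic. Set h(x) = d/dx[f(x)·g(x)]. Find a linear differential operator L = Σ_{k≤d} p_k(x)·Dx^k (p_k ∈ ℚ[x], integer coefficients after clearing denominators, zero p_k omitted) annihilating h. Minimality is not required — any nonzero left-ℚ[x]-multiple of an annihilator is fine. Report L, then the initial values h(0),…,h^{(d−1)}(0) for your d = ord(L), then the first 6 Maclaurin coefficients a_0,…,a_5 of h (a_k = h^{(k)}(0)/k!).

L = (-26 - 256·x - 640·x^2 + 768·x^3 + 1152·x^4) + (-7 - 26·x + 144·x^2 + 288·x^3)·Dx + (5 - 13·x - 31·x^2 + 48·x^3 + 72·x^4)·Dx^2  (order 2).
h: a_k = -4, 32, 12, 112/3, 320/3, 6488/15, …
ICs: h(0) = -4, h′(0) = 32.

f: a_k = -1, 0, 8, 0, -32/3, 0, …
g: a_k = 4, 4, 16, 28, 76, 160, …
L₀ := L_f ⊗_s L_g (sym. prod.), ord ≤ 2.
Derive L from L₀ (diff closure).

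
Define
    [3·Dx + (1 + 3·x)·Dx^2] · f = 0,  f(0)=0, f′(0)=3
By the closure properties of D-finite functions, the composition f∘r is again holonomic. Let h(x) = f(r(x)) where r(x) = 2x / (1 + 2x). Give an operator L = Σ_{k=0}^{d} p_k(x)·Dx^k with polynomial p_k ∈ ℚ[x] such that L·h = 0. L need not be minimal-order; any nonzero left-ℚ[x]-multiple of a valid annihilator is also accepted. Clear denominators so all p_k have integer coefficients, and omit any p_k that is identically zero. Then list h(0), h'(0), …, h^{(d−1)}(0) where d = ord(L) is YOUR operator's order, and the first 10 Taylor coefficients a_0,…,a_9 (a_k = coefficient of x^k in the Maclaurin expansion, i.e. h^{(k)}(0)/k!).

L = (10 + 32·x)·Dx + (1 + 10·x + 16·x^2)·Dx^2  (order 2).
h: a_k = 0, 6, -30, 168, -1020, 32736/5, -43680, 2097024/7, -2097120, 14913024, …
ICs: h(0) = 0, h′(0) = 6.

f: a_k = 0, 3, -9/2, 9, -81/4, 243/5, -243/2, 2187/7, -6561/8, 2187, …
Change of var in L_f (x↦r) gives L₀.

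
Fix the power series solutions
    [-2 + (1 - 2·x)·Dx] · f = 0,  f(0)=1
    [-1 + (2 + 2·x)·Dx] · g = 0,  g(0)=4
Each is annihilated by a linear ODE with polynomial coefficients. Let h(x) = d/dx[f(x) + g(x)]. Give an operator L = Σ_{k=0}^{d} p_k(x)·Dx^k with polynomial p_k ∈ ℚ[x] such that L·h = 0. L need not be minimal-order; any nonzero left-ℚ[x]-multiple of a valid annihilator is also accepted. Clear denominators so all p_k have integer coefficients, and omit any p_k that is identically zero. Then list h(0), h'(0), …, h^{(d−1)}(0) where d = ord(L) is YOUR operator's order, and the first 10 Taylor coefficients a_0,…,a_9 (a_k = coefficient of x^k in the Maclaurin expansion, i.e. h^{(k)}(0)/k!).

L = (-20 - 8·x) + (-31 - 68·x - 28·x^2)·Dx + (6 - 2·x - 16·x^2 - 8·x^3)·Dx^2  (order 2).
h: a_k = 4, 7, 99/4, 507/8, 10275/64, 49089/128, 458983/512, 2096723/1024, 75503907/16384, 335532165/32768, …
ICs: h(0) = 4, h′(0) = 7.

f: a_k = 1, 2, 4, 8, 16, 32, 64, 128, 256, 512, …
g: a_k = 4, 2, -1/2, 1/4, -5/32, 7/64, -21/256, 33/512, -429/8192, 715/16384, …
L₀ := lclm(L_f,L_g); ord L₀ ≤ 1+1.
Differentiate: ansatz ord ≤ ord L₀ ⇒ L.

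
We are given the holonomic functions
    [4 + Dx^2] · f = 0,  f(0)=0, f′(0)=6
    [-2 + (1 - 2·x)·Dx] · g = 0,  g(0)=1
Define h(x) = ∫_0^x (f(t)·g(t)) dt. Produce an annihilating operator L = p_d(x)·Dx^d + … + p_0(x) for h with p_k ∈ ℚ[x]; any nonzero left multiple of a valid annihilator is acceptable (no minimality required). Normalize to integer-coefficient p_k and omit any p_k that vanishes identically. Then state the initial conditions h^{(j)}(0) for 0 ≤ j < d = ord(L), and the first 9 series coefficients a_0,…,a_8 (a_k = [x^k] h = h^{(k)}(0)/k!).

f: a_k = 0, 6, 0, -4, 0, 4/5, 0, -8/105, 0, …
g: a_k = 1, 2, 4, 8, 16, 32, 64, 128, 256, …
L₀ := L_f ⊗_s L_g (sym. prod.), ord ≤ 2.
∫: right-multiply L₀ by Dx.
L = (-4 + 8·x)·Dx + 4·Dx^2 + (-1 + 2·x)·Dx^3  (order 3).
h: a_k = 0, 0, 3, 4, 5, 8, 202/15, 808/35, 4241/105, …
ICs: h(0) = 0, h′(0) = 0, h′′(0) = 6.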